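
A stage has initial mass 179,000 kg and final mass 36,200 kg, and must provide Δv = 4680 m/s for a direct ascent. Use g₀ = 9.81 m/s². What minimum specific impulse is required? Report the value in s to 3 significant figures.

ln(m₀/m_f) = ln(179000/36200) = ln(4.945) = 1.5983.
Using Δv = v_e ln(m₀/m_f): v_e = Δv / ln(m₀/m_f) = 4680 / 1.5983 = 2928.1 m/s.
Isp = v_e / g₀ = 2928.1 / 9.81 = 298.5 s.

Isp ≈ 298 s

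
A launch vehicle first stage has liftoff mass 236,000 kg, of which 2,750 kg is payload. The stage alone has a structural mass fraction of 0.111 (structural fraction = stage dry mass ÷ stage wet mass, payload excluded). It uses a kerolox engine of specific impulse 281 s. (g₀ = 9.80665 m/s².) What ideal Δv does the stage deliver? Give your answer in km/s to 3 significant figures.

Δv ≈ 5.81 km/s

Stage wet mass = m₀ − payload = 236,000 − 2,750 = 233,250 kg.
Stage dry mass = ε × stage wet mass = 0.111 × 233,250 = 25,890.8 kg.
Burnout mass m_f = stage dry + payload = 25,890.8 + 2,750 = 28,640.8 kg.
v_e = Isp · g₀ = 281 × 9.80665 = 2755.7 m/s.
Rocket equation: Δv = v_e · ln(236,000/28,640.8) = 2755.7 × ln(8.24) = 2755.7 × 2.1090 ≈ 5812 m/s.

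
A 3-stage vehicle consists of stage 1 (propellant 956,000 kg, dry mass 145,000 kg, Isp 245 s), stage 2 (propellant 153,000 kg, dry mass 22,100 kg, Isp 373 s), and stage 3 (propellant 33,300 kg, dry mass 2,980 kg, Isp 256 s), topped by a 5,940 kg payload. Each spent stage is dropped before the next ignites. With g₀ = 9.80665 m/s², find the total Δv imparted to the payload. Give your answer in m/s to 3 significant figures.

Δv ≈ 11500 m/s

Ignition mass of stage 1 = 956,000+145,000 + 153,000+22,100 + 33,300+2,980 + 5,940 = 1,318,320 kg.
Stage 1: m₀ = 1,318,320 kg, m_f = 1,318,320 − 956,000 = 362,320 kg; Δv = 245×9.80665×ln(3.639) = 2402.6×1.2916 ≈ 3103 m/s.
Stage 2: m₀ = 217,320 kg, m_f = 217,320 − 153,000 = 64,320 kg; Δv = 373×9.80665×ln(3.379) = 3657.9×1.2175 ≈ 4453 m/s.
Stage 3: m₀ = 42,220 kg, m_f = 42,220 − 33,300 = 8,920 kg; Δv = 256×9.80665×ln(4.733) = 2510.5×1.5546 ≈ 3903 m/s.
Total Δv = 3103 + 4453 + 3903 = 11459 m/s.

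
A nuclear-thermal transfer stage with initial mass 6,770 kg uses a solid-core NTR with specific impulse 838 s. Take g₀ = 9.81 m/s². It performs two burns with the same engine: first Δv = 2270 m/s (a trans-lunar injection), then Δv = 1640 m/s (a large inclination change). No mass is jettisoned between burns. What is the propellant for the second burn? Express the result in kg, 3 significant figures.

propellant for the second burn ≈ 929 kg

v_e = Isp · g₀ = 838 × 9.81 = 8220.8 m/s.
After the first burn: m = 6770 × exp(−2270/8220.8) = 6770 × 0.75871 = 5,136.47 kg.
After the second burn: m = 5,136.47 × exp(−1640/8220.8) = 5,136.47 × 0.81914 = 4,207.49 kg.
Second-burn propellant = 5,136.47 − 4,207.49 = 928.98 kg.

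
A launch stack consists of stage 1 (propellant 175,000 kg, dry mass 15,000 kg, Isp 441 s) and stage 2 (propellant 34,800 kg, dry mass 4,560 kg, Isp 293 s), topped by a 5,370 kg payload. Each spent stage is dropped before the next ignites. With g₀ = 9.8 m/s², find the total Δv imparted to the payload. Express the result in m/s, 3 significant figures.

Δv ≈ 10200 m/s

Ignition mass of stage 1 = 175,000+15,000 + 34,800+4,560 + 5,370 = 234,730 kg.
Stage 1: m₀ = 234,730 kg, m_f = 234,730 − 175,000 = 59,730 kg; Δv = 441×9.8×ln(3.93) = 4321.8×1.3686 ≈ 5915 m/s.
Stage 2: m₀ = 44,730 kg, m_f = 44,730 − 34,800 = 9,930 kg; Δv = 293×9.8×ln(4.505) = 2871.4×1.5051 ≈ 4322 m/s.
Total Δv = 5915 + 4322 = 10237 m/s.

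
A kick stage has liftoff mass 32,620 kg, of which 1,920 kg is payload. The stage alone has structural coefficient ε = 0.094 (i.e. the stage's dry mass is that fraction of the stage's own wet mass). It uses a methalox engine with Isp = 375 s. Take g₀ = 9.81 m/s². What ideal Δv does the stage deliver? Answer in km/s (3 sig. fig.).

Stage wet mass = m₀ − payload = 32,620 − 1,920 = 30,700 kg.
Stage dry mass = ε × stage wet mass = 0.094 × 30,700 = 2,885.8 kg.
Burnout mass m_f = stage dry + payload = 2,885.8 + 1,920 = 4,805.8 kg.
v_e = Isp · g₀ = 375 × 9.81 = 3678.8 m/s.
By the Tsiolkovsky rocket equation, Δv = v_e · ln(32,620/4,805.8) = 3678.8 × ln(6.788) = 3678.8 × 1.9151 ≈ 7045 m/s.

Δv ≈ 7.05 km/s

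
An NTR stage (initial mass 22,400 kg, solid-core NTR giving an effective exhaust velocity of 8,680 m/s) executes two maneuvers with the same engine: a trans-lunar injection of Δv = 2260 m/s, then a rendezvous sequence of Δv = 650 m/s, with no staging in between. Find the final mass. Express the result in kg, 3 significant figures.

final mass ≈ 16000 kg

After the first burn: m = 22400 × exp(−2260/8680.0) = 22400 × 0.77077 = 17,265.2 kg.
After the second burn: m = 17,265.2 × exp(−650/8680.0) = 17,265.2 × 0.92785 = 16,019.5 kg.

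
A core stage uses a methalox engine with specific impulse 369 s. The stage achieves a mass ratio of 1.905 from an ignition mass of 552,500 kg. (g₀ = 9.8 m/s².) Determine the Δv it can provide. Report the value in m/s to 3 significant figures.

Δv ≈ 2330 m/s

v_e = Isp · g₀ = 369 × 9.8 = 3616.2 m/s.
Δv = v_e · ln(1.905) = 3616.2 × 0.6445 ≈ 2330.6 m/s.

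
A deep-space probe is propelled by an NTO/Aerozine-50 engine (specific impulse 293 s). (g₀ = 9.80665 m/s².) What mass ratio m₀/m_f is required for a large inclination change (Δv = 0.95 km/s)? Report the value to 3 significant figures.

v_e = Isp · g₀ = 293 × 9.80665 = 2873.3 m/s.
m₀/m_f = exp(Δv / v_e) = exp(950 / 2873.3) = exp(0.3306) = 1.3918.

mass ratio ≈ 1.39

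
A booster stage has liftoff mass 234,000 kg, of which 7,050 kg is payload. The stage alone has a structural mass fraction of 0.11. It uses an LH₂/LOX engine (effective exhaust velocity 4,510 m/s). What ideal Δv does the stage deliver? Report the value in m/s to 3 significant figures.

Stage wet mass = m₀ − payload = 234,000 − 7,050 = 226,950 kg.
Stage dry mass = ε × stage wet mass = 0.11 × 226,950 = 24,964.5 kg.
Burnout mass m_f = stage dry + payload = 24,964.5 + 7,050 = 32,014.5 kg.
By the Tsiolkovsky rocket equation, Δv = v_e · ln(234,000/32,014.5) = 4510.0 × ln(7.309) = 4510.0 × 1.9891 ≈ 8971 m/s.

Δv ≈ 8970 m/s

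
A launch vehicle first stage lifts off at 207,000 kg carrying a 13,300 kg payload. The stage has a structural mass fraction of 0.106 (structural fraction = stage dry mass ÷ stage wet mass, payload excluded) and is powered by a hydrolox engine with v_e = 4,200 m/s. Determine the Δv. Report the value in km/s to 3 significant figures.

Δv ≈ 7.61 km/s

Stage wet mass = m₀ − payload = 207,000 − 13,300 = 193,700 kg.
Stage dry mass = ε × stage wet mass = 0.106 × 193,700 = 20,532.2 kg.
Burnout mass m_f = stage dry + payload = 20,532.2 + 13,300 = 33,832.2 kg.
Δv = v_e · ln(207,000/33,832.2) = 4200.0 × ln(6.118) = 4200.0 × 1.8113 ≈ 7607 m/s.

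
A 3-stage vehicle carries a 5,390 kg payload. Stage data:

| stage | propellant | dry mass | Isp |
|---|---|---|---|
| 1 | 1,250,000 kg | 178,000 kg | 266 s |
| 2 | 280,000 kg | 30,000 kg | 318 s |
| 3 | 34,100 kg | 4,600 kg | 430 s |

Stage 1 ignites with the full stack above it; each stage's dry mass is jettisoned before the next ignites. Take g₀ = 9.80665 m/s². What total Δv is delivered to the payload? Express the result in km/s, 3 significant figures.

Δv ≈ 14.3 km/s

Ignition mass of stage 1 = 1,250,000+178,000 + 280,000+30,000 + 34,100+4,600 + 5,390 = 1,782,090 kg.
Stage 1: m₀ = 1,782,090 kg, m_f = 1,782,090 − 1,250,000 = 532,090 kg; Δv = 266×9.80665×ln(3.349) = 2608.6×1.2087 ≈ 3153 m/s.
Stage 2: m₀ = 354,090 kg, m_f = 354,090 − 280,000 = 74,090 kg; Δv = 318×9.80665×ln(4.779) = 3118.5×1.5643 ≈ 4878 m/s.
Stage 3: m₀ = 44,090 kg, m_f = 44,090 − 34,100 = 9,990 kg; Δv = 430×9.80665×ln(4.413) = 4216.9×1.4846 ≈ 6261 m/s.
Total Δv = 3153 + 4878 + 6261 = 14292 m/s.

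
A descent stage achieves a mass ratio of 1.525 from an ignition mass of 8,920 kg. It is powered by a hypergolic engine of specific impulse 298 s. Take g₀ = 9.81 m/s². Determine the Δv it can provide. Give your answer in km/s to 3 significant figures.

v_e = Isp · g₀ = 298 × 9.81 = 2923.4 m/s.
By the Tsiolkovsky rocket equation, Δv = v_e · ln(1.525) = 2923.4 × 0.4220 ≈ 1233.7 m/s.

Δv ≈ 1.23 km/s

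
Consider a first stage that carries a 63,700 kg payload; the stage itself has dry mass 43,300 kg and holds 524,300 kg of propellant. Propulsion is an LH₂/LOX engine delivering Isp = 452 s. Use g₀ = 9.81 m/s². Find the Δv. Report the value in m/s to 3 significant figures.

v_e = Isp · g₀ = 452 × 9.81 = 4434.1 m/s.
m₀ = payload + dry + propellant = 63,700 + 43,300 + 524,300 = 631,300 kg.
m_f = payload + dry = 63,700 + 43,300 = 107,000 kg.
Using Δv = v_e ln(m₀/m_f): Δv = v_e · ln(m₀/m_f) = 4434.1 × ln(5.9) = 4434.1 × 1.7750 ≈ 7870.4 m/s.

Δv ≈ 7870 m/s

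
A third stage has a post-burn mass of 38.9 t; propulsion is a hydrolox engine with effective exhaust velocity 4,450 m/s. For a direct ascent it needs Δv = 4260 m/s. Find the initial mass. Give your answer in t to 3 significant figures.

m₀/m_f = exp(Δv / v_e) = exp(4260 / 4450.0) = exp(0.9573) = 2.6047.
m₀ = m_f × 2.6047 = 38.9 × 2.6047 = 101.323 t.

initial mass ≈ 101 t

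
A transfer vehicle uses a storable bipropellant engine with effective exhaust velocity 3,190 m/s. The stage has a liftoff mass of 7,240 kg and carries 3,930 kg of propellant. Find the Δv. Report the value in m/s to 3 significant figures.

Δv ≈ 2500 m/s

m_f = m₀ − m_prop = 7,240 − 3,930 = 3,310 kg.
From the ideal rocket equation, Δv = v_e · ln(m₀/m_f) = 3190.0 × ln(2.187) = 3190.0 × 0.7827 ≈ 2496.7 m/s.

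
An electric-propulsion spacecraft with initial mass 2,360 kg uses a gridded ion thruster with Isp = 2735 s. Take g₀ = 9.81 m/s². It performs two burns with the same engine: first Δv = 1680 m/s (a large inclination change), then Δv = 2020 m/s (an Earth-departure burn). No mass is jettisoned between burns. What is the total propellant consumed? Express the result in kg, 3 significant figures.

total propellant consumed ≈ 304 kg

v_e = Isp · g₀ = 2735 × 9.81 = 26830.4 m/s.
After the first burn: m = 2360 × exp(−1680/26830.4) = 2360 × 0.93930 = 2,216.75 kg.
After the second burn: m = 2,216.75 × exp(−2020/26830.4) = 2,216.75 × 0.92748 = 2,055.99 kg.
Total propellant = m₀ − m_final = 2360 − 2,055.99 = 304.01 kg.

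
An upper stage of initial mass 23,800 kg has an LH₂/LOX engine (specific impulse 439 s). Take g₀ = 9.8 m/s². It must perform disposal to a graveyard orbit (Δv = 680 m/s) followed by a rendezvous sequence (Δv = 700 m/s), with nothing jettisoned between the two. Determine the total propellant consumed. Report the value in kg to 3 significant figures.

total propellant consumed ≈ 6530 kg

v_e = Isp · g₀ = 439 × 9.8 = 4302.2 m/s.
After the first burn: m = 23800 × exp(−680/4302.2) = 23800 × 0.85380 = 20,320.4 kg.
After the second burn: m = 20,320.4 × exp(−700/4302.2) = 20,320.4 × 0.84984 = 17,269.1 kg.
Total propellant = m₀ − m_final = 23800 − 17,269.1 = 6,530.9 kg.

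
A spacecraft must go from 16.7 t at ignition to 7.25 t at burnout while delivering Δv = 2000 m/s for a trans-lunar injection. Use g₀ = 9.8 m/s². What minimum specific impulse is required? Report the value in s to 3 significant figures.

ln(m₀/m_f) = ln(16700/7250) = ln(2.303) = 0.8344.
From the ideal rocket equation, v_e = Δv / ln(m₀/m_f) = 2000 / 0.8344 = 2396.9 m/s.
Isp = v_e / g₀ = 2396.9 / 9.8 = 244.6 s.

Isp ≈ 245 s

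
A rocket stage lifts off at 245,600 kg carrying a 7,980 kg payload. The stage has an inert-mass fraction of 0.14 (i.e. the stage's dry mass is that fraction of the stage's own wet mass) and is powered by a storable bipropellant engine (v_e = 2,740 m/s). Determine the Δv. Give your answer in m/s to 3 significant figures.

Stage wet mass = m₀ − payload = 245,600 − 7,980 = 237,620 kg.
Stage dry mass = ε × stage wet mass = 0.14 × 237,620 = 33,266.8 kg.
Burnout mass m_f = stage dry + payload = 33,266.8 + 7,980 = 41,246.8 kg.
From the ideal rocket equation, Δv = v_e · ln(245,600/41,246.8) = 2740.0 × ln(5.954) = 2740.0 × 1.7841 ≈ 4889 m/s.

Δv ≈ 4890 m/s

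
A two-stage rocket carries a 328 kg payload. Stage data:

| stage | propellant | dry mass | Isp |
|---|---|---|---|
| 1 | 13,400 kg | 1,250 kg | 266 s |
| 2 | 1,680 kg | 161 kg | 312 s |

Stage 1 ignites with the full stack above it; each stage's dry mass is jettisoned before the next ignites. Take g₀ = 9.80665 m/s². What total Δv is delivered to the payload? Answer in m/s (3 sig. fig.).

Ignition mass of stage 1 = 13,400+1,250 + 1,680+161 + 328 = 16,819 kg.
Stage 1: m₀ = 16,819 kg, m_f = 16,819 − 13,400 = 3,419 kg; Δv = 266×9.80665×ln(4.919) = 2608.6×1.5932 ≈ 4156 m/s.
Stage 2: m₀ = 2,169 kg, m_f = 2,169 − 1,680 = 489 kg; Δv = 312×9.80665×ln(4.436) = 3059.7×1.4897 ≈ 4558 m/s.
Total Δv = 4156 + 4558 = 8714 m/s.

Δv ≈ 8710 m/s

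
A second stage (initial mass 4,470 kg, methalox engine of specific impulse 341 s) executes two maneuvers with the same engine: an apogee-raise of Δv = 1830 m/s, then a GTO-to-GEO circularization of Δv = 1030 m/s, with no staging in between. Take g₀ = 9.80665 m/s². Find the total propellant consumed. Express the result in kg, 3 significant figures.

v_e = Isp · g₀ = 341 × 9.80665 = 3344.1 m/s.
After the first burn: m = 4470 × exp(−1830/3344.1) = 4470 × 0.57855 = 2,586.12 kg.
After the second burn: m = 2,586.12 × exp(−1030/3344.1) = 2,586.12 × 0.73491 = 1,900.57 kg.
Total propellant = m₀ − m_final = 4470 − 1,900.57 = 2,569.43 kg.

total propellant consumed ≈ 2570 kg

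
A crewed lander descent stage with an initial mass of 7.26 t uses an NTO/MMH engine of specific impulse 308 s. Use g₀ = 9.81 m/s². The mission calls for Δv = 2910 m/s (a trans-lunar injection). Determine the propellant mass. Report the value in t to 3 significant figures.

propellant mass ≈ 4.49 t

v_e = Isp · g₀ = 308 × 9.81 = 3021.5 m/s.
By the Tsiolkovsky rocket equation, m₀/m_f = exp(Δv / v_e) = exp(2910 / 3021.5) = exp(0.9631) = 2.6198.
m_f = 7.26 / 2.6198 = 2.7712 t, so propellant = m₀ − m_f = 7.26 − 2.7712 = 4.4888 t.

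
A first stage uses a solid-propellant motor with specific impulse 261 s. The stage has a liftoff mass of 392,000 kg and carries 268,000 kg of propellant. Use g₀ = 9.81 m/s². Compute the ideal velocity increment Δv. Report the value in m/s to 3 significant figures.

v_e = Isp · g₀ = 261 × 9.81 = 2560.4 m/s.
m_f = m₀ − m_prop = 392,000 − 268,000 = 124,000 kg.
Δv = v_e · ln(m₀/m_f) = 2560.4 × ln(3.161) = 2560.4 × 1.1510 ≈ 2947.0 m/s.

Δv ≈ 2950 m/s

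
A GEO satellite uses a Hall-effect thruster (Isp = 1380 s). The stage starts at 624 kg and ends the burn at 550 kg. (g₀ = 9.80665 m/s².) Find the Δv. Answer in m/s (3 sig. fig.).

v_e = Isp · g₀ = 1380 × 9.80665 = 13533.2 m/s.
Δv = v_e · ln(m₀/m_f) = 13533.2 × ln(1.135) = 13533.2 × 0.1262 ≈ 1708.3 m/s.

Δv ≈ 1710 m/s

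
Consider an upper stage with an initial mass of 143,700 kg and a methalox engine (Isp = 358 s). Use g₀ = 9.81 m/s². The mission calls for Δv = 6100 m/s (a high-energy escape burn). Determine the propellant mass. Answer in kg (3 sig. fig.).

propellant mass ≈ 118000 kg

v_e = Isp · g₀ = 358 × 9.81 = 3512.0 m/s.
Using Δv = v_e ln(m₀/m_f): m₀/m_f = exp(Δv / v_e) = exp(6100 / 3512.0) = exp(1.7369) = 5.6798.
m_f = 143,700 / 5.6798 = 25,300.2 kg, so propellant = m₀ − m_f = 143,700 − 25,300.2 = 118,399.8 kg.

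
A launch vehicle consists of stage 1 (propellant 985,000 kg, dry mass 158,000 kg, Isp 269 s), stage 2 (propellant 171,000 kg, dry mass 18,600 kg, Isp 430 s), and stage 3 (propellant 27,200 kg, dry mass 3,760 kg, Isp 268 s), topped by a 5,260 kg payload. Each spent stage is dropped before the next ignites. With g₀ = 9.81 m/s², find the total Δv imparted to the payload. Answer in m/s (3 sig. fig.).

Δv ≈ 13000 m/s

Ignition mass of stage 1 = 985,000+158,000 + 171,000+18,600 + 27,200+3,760 + 5,260 = 1,368,820 kg.
Stage 1: m₀ = 1,368,820 kg, m_f = 1,368,820 − 985,000 = 383,820 kg; Δv = 269×9.81×ln(3.566) = 2638.9×1.2715 ≈ 3355 m/s.
Stage 2: m₀ = 225,820 kg, m_f = 225,820 − 171,000 = 54,820 kg; Δv = 430×9.81×ln(4.119) = 4218.3×1.4157 ≈ 5972 m/s.
Stage 3: m₀ = 36,220 kg, m_f = 36,220 − 27,200 = 9,020 kg; Δv = 268×9.81×ln(4.016) = 2629.1×1.3902 ≈ 3655 m/s.
Total Δv = 3355 + 5972 + 3655 = 12982 m/s.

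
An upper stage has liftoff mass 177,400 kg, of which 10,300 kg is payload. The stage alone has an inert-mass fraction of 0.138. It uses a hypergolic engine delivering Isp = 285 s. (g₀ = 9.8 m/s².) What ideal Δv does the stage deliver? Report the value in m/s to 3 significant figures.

Δv ≈ 4670 m/s

Stage wet mass = m₀ − payload = 177,400 − 10,300 = 167,100 kg.
Stage dry mass = ε × stage wet mass = 0.138 × 167,100 = 23,059.8 kg.
Burnout mass m_f = stage dry + payload = 23,059.8 + 10,300 = 33,359.8 kg.
v_e = Isp · g₀ = 285 × 9.8 = 2793.0 m/s.
Δv = v_e · ln(177,400/33,359.8) = 2793.0 × ln(5.318) = 2793.0 × 1.6711 ≈ 4667 m/s.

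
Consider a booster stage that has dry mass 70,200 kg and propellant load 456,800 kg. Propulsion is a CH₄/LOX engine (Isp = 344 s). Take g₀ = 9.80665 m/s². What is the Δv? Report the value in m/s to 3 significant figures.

v_e = Isp · g₀ = 344 × 9.80665 = 3373.5 m/s.
m₀ = m_dry + m_prop = 70,200 + 456,800 = 527,000 kg.
Rocket equation: Δv = v_e · ln(m₀/m_f) = 3373.5 × ln(7.507) = 3373.5 × 2.0159 ≈ 6800.5 m/s.

Δv ≈ 6800 m/s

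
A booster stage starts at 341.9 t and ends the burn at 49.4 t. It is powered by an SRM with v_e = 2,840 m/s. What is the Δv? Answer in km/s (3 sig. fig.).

From the ideal rocket equation, Δv = v_e · ln(m₀/m_f) = 2840.0 × ln(6.921) = 2840.0 × 1.9346 ≈ 5494.2 m/s.

Δv ≈ 5.49 km/s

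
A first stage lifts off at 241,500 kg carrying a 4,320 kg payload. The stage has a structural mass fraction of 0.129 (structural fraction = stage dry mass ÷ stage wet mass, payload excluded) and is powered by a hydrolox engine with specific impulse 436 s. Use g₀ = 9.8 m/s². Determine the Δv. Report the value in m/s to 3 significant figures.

Stage wet mass = m₀ − payload = 241,500 − 4,320 = 237,180 kg.
Stage dry mass = ε × stage wet mass = 0.129 × 237,180 = 30,596.2 kg.
Burnout mass m_f = stage dry + payload = 30,596.2 + 4,320 = 34,916.2 kg.
v_e = Isp · g₀ = 436 × 9.8 = 4272.8 m/s.
Rocket equation: Δv = v_e · ln(241,500/34,916.2) = 4272.8 × ln(6.917) = 4272.8 × 1.9339 ≈ 8263 m/s.

Δv ≈ 8260 m/s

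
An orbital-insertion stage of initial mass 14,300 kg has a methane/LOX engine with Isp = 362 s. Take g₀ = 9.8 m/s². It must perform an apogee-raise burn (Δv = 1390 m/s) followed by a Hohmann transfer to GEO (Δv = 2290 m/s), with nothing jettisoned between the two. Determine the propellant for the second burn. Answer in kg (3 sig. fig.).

v_e = Isp · g₀ = 362 × 9.8 = 3547.6 m/s.
After the first burn: m = 14300 × exp(−1390/3547.6) = 14300 × 0.67583 = 9,664.37 kg.
After the second burn: m = 9,664.37 × exp(−2290/3547.6) = 9,664.37 × 0.52440 = 5,068 kg.
Second-burn propellant = 9,664.37 − 5,068 = 4,596.37 kg.

propellant for the second burn ≈ 4600 kg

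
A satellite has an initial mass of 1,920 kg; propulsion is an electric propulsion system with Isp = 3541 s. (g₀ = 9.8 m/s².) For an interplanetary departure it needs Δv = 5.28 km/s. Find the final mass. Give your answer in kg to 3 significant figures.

final mass ≈ 1650 kg

v_e = Isp · g₀ = 3541 × 9.8 = 34701.8 m/s.
m₀/m_f = exp(Δv / v_e) = exp(5280 / 34701.8) = exp(0.1522) = 1.1643.
m_f = m₀ / 1.1643 = 1,920 / 1.1643 = 1,649.06 kg.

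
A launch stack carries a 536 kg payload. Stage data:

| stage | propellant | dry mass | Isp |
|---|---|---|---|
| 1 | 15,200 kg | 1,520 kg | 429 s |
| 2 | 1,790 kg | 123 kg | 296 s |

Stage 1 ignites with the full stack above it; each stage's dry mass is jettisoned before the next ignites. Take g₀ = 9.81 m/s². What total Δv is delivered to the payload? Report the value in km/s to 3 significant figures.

Δv ≈ 10.4 km/s

Ignition mass of stage 1 = 15,200+1,520 + 1,790+123 + 536 = 19,169 kg.
Stage 1: m₀ = 19,169 kg, m_f = 19,169 − 15,200 = 3,969 kg; Δv = 429×9.81×ln(4.83) = 4208.5×1.5748 ≈ 6627 m/s.
Stage 2: m₀ = 2,449 kg, m_f = 2,449 − 1,790 = 659 kg; Δv = 296×9.81×ln(3.716) = 2903.8×1.3127 ≈ 3812 m/s.
Total Δv = 6627 + 3812 = 10439 m/s.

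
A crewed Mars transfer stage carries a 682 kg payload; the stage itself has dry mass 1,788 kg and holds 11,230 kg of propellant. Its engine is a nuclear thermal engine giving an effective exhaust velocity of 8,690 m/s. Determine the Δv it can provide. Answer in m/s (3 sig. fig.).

m₀ = payload + dry + propellant = 682 + 1,788 + 11,230 = 13,700 kg.
m_f = payload + dry = 682 + 1,788 = 2,470 kg.
From the ideal rocket equation, Δv = v_e · ln(m₀/m_f) = 8690.0 × ln(5.547) = 8690.0 × 1.7132 ≈ 14887.5 m/s.

Δv ≈ 14900 m/s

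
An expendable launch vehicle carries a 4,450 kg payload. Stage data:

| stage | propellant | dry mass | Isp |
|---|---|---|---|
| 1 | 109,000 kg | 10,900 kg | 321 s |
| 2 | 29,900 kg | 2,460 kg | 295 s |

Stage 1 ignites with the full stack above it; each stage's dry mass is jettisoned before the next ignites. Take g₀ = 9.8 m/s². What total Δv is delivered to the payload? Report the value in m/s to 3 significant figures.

Δv ≈ 8580 m/s

Ignition mass of stage 1 = 109,000+10,900 + 29,900+2,460 + 4,450 = 156,710 kg.
Stage 1: m₀ = 156,710 kg, m_f = 156,710 − 109,000 = 47,710 kg; Δv = 321×9.8×ln(3.285) = 3145.8×1.1893 ≈ 3741 m/s.
Stage 2: m₀ = 36,810 kg, m_f = 36,810 − 29,900 = 6,910 kg; Δv = 295×9.8×ln(5.327) = 2891.0×1.6728 ≈ 4836 m/s.
Total Δv = 3741 + 4836 = 8577 m/s.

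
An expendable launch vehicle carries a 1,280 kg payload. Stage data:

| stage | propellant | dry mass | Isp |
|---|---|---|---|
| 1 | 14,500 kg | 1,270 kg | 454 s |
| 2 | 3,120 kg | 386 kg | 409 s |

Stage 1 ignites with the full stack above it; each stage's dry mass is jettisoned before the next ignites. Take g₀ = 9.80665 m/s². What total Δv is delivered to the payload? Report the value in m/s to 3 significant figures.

Ignition mass of stage 1 = 14,500+1,270 + 3,120+386 + 1,280 = 20,556 kg.
Stage 1: m₀ = 20,556 kg, m_f = 20,556 − 14,500 = 6,056 kg; Δv = 454×9.80665×ln(3.394) = 4452.2×1.2221 ≈ 5441 m/s.
Stage 2: m₀ = 4,786 kg, m_f = 4,786 − 3,120 = 1,666 kg; Δv = 409×9.80665×ln(2.873) = 4010.9×1.0553 ≈ 4233 m/s.
Total Δv = 5441 + 4233 = 9674 m/s.

Δv ≈ 9670 m/s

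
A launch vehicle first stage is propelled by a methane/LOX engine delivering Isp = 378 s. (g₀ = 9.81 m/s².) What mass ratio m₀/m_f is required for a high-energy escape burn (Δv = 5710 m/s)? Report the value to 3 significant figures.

mass ratio ≈ 4.66

v_e = Isp · g₀ = 378 × 9.81 = 3708.2 m/s.
m₀/m_f = exp(Δv / v_e) = exp(5710 / 3708.2) = exp(1.5398) = 4.6638.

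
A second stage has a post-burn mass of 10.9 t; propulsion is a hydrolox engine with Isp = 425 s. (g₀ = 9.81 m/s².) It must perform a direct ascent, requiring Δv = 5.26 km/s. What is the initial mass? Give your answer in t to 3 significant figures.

initial mass ≈ 38.5 t

v_e = Isp · g₀ = 425 × 9.81 = 4169.2 m/s.
By the Tsiolkovsky rocket equation, m₀/m_f = exp(Δv / v_e) = exp(5260 / 4169.2) = exp(1.2616) = 3.5311.
m₀ = m_f × 3.5311 = 10.9 × 3.5311 = 38.489 t.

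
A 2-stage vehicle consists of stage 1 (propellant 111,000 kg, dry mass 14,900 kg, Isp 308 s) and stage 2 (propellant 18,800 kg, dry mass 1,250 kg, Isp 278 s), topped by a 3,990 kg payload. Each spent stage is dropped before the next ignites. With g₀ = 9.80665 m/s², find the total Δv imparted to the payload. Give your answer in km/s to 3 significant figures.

Ignition mass of stage 1 = 111,000+14,900 + 18,800+1,250 + 3,990 = 149,940 kg.
Stage 1: m₀ = 149,940 kg, m_f = 149,940 − 111,000 = 38,940 kg; Δv = 308×9.80665×ln(3.851) = 3020.4×1.3482 ≈ 4072 m/s.
Stage 2: m₀ = 24,040 kg, m_f = 24,040 − 18,800 = 5,240 kg; Δv = 278×9.80665×ln(4.588) = 2726.2×1.5234 ≈ 4153 m/s.
Total Δv = 4072 + 4153 = 8225 m/s.

Δv ≈ 8.23 km/s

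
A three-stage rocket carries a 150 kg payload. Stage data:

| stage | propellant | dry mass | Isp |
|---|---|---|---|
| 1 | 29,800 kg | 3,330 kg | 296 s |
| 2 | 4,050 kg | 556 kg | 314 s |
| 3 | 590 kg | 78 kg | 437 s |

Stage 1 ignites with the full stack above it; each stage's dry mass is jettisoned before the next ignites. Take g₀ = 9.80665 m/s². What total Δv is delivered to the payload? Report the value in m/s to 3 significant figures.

Ignition mass of stage 1 = 29,800+3,330 + 4,050+556 + 590+78 + 150 = 38,554 kg.
Stage 1: m₀ = 38,554 kg, m_f = 38,554 − 29,800 = 8,754 kg; Δv = 296×9.80665×ln(4.404) = 2902.8×1.4825 ≈ 4303 m/s.
Stage 2: m₀ = 5,424 kg, m_f = 5,424 − 4,050 = 1,374 kg; Δv = 314×9.80665×ln(3.948) = 3079.3×1.3731 ≈ 4228 m/s.
Stage 3: m₀ = 818 kg, m_f = 818 − 590 = 228 kg; Δv = 437×9.80665×ln(3.588) = 4285.5×1.2775 ≈ 5475 m/s.
Total Δv = 4303 + 4228 + 5475 = 14006 m/s.

Δv ≈ 14000 m/s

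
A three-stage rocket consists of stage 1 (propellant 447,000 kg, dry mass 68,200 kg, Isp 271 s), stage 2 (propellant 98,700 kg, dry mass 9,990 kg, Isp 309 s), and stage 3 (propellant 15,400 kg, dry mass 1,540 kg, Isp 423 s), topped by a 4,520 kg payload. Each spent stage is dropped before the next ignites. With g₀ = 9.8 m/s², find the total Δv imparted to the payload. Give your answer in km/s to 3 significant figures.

Ignition mass of stage 1 = 447,000+68,200 + 98,700+9,990 + 15,400+1,540 + 4,520 = 645,350 kg.
Stage 1: m₀ = 645,350 kg, m_f = 645,350 − 447,000 = 198,350 kg; Δv = 271×9.8×ln(3.254) = 2655.8×1.1798 ≈ 3133 m/s.
Stage 2: m₀ = 130,150 kg, m_f = 130,150 − 98,700 = 31,450 kg; Δv = 309×9.8×ln(4.138) = 3028.2×1.4203 ≈ 4301 m/s.
Stage 3: m₀ = 21,460 kg, m_f = 21,460 − 15,400 = 6,060 kg; Δv = 423×9.8×ln(3.541) = 4145.4×1.2645 ≈ 5242 m/s.
Total Δv = 3133 + 4301 + 5242 = 12676 m/s.

Δv ≈ 12.7 km/s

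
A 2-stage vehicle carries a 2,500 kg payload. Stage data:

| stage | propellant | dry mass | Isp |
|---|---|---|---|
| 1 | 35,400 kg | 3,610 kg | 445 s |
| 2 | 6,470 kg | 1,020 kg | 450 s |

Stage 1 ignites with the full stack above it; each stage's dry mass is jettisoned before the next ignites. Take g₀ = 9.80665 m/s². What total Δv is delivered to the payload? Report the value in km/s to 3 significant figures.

Δv ≈ 10.2 km/s

Ignition mass of stage 1 = 35,400+3,610 + 6,470+1,020 + 2,500 = 49,000 kg.
Stage 1: m₀ = 49,000 kg, m_f = 49,000 − 35,400 = 13,600 kg; Δv = 445×9.80665×ln(3.603) = 4364.0×1.2818 ≈ 5594 m/s.
Stage 2: m₀ = 9,990 kg, m_f = 9,990 − 6,470 = 3,520 kg; Δv = 450×9.80665×ln(2.838) = 4413.0×1.0431 ≈ 4603 m/s.
Total Δv = 5594 + 4603 = 10197 m/s.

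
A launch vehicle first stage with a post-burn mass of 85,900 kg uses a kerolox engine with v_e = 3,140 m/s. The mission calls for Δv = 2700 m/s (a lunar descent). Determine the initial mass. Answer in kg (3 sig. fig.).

initial mass ≈ 203000 kg

From the ideal rocket equation, m₀/m_f = exp(Δv / v_e) = exp(2700 / 3140.0) = exp(0.8599) = 2.3629.
m₀ = m_f × 2.3629 = 85,900 × 2.3629 = 202,973 kg.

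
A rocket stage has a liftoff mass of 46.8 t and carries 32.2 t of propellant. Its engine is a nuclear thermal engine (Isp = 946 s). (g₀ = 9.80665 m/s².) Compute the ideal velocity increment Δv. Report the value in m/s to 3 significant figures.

v_e = Isp · g₀ = 946 × 9.80665 = 9277.1 m/s.
m_f = m₀ − m_prop = 46.8 − 32.2 = 14.6 t.
By the Tsiolkovsky rocket equation, Δv = v_e · ln(m₀/m_f) = 9277.1 × ln(3.205) = 9277.1 × 1.1649 ≈ 10806.5 m/s.

Δv ≈ 10800 m/s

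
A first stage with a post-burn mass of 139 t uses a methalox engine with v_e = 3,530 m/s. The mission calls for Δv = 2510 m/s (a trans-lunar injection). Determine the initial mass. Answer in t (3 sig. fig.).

initial mass ≈ 283 t

m₀/m_f = exp(Δv / v_e) = exp(2510 / 3530.0) = exp(0.7110) = 2.0361.
m₀ = m_f × 2.0361 = 139 × 2.0361 = 283.018 t.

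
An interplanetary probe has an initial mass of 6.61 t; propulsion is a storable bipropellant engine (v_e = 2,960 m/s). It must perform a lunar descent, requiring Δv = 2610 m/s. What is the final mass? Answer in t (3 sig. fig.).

Using Δv = v_e ln(m₀/m_f): m₀/m_f = exp(Δv / v_e) = exp(2610 / 2960.0) = exp(0.8818) = 2.4151.
m_f = m₀ / 2.4151 = 6.61 / 2.4151 = 2.73695 t.

final mass ≈ 2.74 t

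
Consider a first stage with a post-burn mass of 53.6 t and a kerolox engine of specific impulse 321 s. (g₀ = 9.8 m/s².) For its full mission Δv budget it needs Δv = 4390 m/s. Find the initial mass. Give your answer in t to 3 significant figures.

initial mass ≈ 216 t

v_e = Isp · g₀ = 321 × 9.8 = 3145.8 m/s.
By the Tsiolkovsky rocket equation, m₀/m_f = exp(Δv / v_e) = exp(4390 / 3145.8) = exp(1.3955) = 4.0370.
m₀ = m_f × 4.0370 = 53.6 × 4.0370 = 216.383 t.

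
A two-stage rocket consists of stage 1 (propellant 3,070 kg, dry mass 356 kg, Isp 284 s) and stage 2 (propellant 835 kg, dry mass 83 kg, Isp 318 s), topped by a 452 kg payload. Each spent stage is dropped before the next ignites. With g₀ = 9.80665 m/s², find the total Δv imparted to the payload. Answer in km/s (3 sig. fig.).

Ignition mass of stage 1 = 3,070+356 + 835+83 + 452 = 4,796 kg.
Stage 1: m₀ = 4,796 kg, m_f = 4,796 − 3,070 = 1,726 kg; Δv = 284×9.80665×ln(2.779) = 2785.1×1.0220 ≈ 2846 m/s.
Stage 2: m₀ = 1,370 kg, m_f = 1,370 − 835 = 535 kg; Δv = 318×9.80665×ln(2.561) = 3118.5×0.9403 ≈ 2932 m/s.
Total Δv = 2846 + 2932 = 5778 m/s.

Δv ≈ 5.78 km/s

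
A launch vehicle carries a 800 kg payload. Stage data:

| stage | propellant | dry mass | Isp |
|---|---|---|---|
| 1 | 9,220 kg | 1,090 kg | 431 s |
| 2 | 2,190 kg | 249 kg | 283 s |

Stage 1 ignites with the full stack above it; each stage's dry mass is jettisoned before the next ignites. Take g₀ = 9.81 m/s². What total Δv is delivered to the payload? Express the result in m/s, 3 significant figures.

Ignition mass of stage 1 = 9,220+1,090 + 2,190+249 + 800 = 13,549 kg.
Stage 1: m₀ = 13,549 kg, m_f = 13,549 − 9,220 = 4,329 kg; Δv = 431×9.81×ln(3.13) = 4228.1×1.1410 ≈ 4824 m/s.
Stage 2: m₀ = 3,239 kg, m_f = 3,239 − 2,190 = 1,049 kg; Δv = 283×9.81×ln(3.088) = 2776.2×1.1274 ≈ 3130 m/s.
Total Δv = 4824 + 3130 = 7954 m/s.

Δv ≈ 7950 m/s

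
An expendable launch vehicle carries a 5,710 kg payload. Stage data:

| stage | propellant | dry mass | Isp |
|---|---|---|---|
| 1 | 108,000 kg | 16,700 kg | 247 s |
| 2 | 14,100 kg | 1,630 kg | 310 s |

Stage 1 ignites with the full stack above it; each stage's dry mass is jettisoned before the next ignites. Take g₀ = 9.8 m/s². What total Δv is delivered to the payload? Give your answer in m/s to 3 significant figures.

Δv ≈ 6510 m/s

Ignition mass of stage 1 = 108,000+16,700 + 14,100+1,630 + 5,710 = 146,140 kg.
Stage 1: m₀ = 146,140 kg, m_f = 146,140 − 108,000 = 38,140 kg; Δv = 247×9.8×ln(3.832) = 2420.6×1.3433 ≈ 3252 m/s.
Stage 2: m₀ = 21,440 kg, m_f = 21,440 − 14,100 = 7,340 kg; Δv = 310×9.8×ln(2.921) = 3038.0×1.0719 ≈ 3256 m/s.
Total Δv = 3252 + 3256 = 6508 m/s.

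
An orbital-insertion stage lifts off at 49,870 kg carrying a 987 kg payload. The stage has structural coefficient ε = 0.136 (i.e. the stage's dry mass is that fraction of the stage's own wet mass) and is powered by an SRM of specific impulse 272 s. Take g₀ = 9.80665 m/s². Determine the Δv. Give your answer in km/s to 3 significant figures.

Stage wet mass = m₀ − payload = 49,870 − 987 = 48,883 kg.
Stage dry mass = ε × stage wet mass = 0.136 × 48,883 = 6,648.09 kg.
Burnout mass m_f = stage dry + payload = 6,648.09 + 987 = 7,635.09 kg.
v_e = Isp · g₀ = 272 × 9.80665 = 2667.4 m/s.
Rocket equation: Δv = v_e · ln(49,870/7,635.09) = 2667.4 × ln(6.532) = 2667.4 × 1.8767 ≈ 5006 m/s.

Δv ≈ 5.01 km/s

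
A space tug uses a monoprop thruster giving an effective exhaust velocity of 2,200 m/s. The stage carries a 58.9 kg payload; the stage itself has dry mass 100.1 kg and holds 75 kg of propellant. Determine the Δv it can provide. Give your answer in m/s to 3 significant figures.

Δv ≈ 850 m/s

m₀ = payload + dry + propellant = 58.9 + 100.1 + 75 = 234 kg.
m_f = payload + dry = 58.9 + 100.1 = 159 kg.
Δv = v_e · ln(m₀/m_f) = 2200.0 × ln(1.472) = 2200.0 × 0.3864 ≈ 850.1 m/s.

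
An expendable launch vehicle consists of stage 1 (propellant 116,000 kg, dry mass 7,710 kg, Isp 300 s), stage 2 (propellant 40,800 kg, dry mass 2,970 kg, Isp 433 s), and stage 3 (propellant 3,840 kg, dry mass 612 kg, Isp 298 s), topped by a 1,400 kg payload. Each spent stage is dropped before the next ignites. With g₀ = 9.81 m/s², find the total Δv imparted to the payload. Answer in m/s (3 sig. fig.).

Ignition mass of stage 1 = 116,000+7,710 + 40,800+2,970 + 3,840+612 + 1,400 = 173,332 kg.
Stage 1: m₀ = 173,332 kg, m_f = 173,332 − 116,000 = 57,332 kg; Δv = 300×9.81×ln(3.023) = 2943.0×1.1063 ≈ 3256 m/s.
Stage 2: m₀ = 49,622 kg, m_f = 49,622 − 40,800 = 8,822 kg; Δv = 433×9.81×ln(5.625) = 4247.7×1.7272 ≈ 7337 m/s.
Stage 3: m₀ = 5,852 kg, m_f = 5,852 − 3,840 = 2,012 kg; Δv = 298×9.81×ln(2.909) = 2923.4×1.0677 ≈ 3121 m/s.
Total Δv = 3256 + 7337 + 3121 = 13714 m/s.

Δv ≈ 13700 m/s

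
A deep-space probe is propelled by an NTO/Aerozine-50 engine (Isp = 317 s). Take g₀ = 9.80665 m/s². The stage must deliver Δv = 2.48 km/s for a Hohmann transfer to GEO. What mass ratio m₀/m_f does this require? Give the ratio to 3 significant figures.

mass ratio ≈ 2.22

v_e = Isp · g₀ = 317 × 9.80665 = 3108.7 m/s.
From the ideal rocket equation, m₀/m_f = exp(Δv / v_e) = exp(2480 / 3108.7) = exp(0.7978) = 2.2206.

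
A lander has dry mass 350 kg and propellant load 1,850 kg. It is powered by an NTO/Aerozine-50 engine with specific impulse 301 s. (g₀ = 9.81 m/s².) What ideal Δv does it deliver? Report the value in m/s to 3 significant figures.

Δv ≈ 5430 m/s

v_e = Isp · g₀ = 301 × 9.81 = 2952.8 m/s.
m₀ = m_dry + m_prop = 350 + 1,850 = 2,200 kg.
Δv = v_e · ln(m₀/m_f) = 2952.8 × ln(6.286) = 2952.8 × 1.8383 ≈ 5428.1 m/s.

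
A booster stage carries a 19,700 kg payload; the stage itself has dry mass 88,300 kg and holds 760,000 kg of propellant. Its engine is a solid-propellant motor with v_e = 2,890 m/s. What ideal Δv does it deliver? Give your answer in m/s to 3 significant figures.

m₀ = payload + dry + propellant = 19,700 + 88,300 + 760,000 = 868,000 kg.
m_f = payload + dry = 19,700 + 88,300 = 108,000 kg.
Rocket equation: Δv = v_e · ln(m₀/m_f) = 2890.0 × ln(8.037) = 2890.0 × 2.0841 ≈ 6022.9 m/s.

Δv ≈ 6020 m/s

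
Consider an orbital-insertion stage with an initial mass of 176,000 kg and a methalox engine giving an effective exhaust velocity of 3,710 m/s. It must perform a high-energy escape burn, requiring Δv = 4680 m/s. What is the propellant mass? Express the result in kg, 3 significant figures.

Rocket equation: m₀/m_f = exp(Δv / v_e) = exp(4680 / 3710.0) = exp(1.2615) = 3.5306.
m_f = 176,000 / 3.5306 = 49,849.9 kg, so propellant = m₀ − m_f = 176,000 − 49,849.9 = 126,150.1 kg.

propellant mass ≈ 126000 kg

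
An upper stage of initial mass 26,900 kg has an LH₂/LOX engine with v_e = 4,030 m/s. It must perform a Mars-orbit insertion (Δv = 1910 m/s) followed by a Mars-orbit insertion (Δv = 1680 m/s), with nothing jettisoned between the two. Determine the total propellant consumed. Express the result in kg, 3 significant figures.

After the first burn: m = 26900 × exp(−1910/4030.0) = 26900 × 0.62254 = 16,746.3 kg.
After the second burn: m = 16,746.3 × exp(−1680/4030.0) = 16,746.3 × 0.65910 = 11,037.5 kg.
Total propellant = m₀ − m_final = 26900 − 11,037.5 = 15,862.5 kg.

total propellant consumed ≈ 15900 kg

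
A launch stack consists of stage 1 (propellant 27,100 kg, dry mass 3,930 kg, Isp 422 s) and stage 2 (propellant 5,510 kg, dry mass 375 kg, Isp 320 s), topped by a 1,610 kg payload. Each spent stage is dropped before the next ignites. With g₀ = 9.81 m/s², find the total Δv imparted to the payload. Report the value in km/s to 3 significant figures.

Ignition mass of stage 1 = 27,100+3,930 + 5,510+375 + 1,610 = 38,525 kg.
Stage 1: m₀ = 38,525 kg, m_f = 38,525 − 27,100 = 11,425 kg; Δv = 422×9.81×ln(3.372) = 4139.8×1.2155 ≈ 5032 m/s.
Stage 2: m₀ = 7,495 kg, m_f = 7,495 − 5,510 = 1,985 kg; Δv = 320×9.81×ln(3.776) = 3139.2×1.3286 ≈ 4171 m/s.
Total Δv = 5032 + 4171 = 9203 m/s.

Δv ≈ 9.20 km/s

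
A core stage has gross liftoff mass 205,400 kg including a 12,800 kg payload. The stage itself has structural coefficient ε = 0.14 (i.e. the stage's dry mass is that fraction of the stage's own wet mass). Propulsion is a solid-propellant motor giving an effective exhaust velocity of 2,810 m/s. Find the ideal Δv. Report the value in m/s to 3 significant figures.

Δv ≈ 4610 m/s

Stage wet mass = m₀ − payload = 205,400 − 12,800 = 192,600 kg.
Stage dry mass = ε × stage wet mass = 0.14 × 192,600 = 26,964 kg.
Burnout mass m_f = stage dry + payload = 26,964 + 12,800 = 39,764 kg.
From the ideal rocket equation, Δv = v_e · ln(205,400/39,764) = 2810.0 × ln(5.165) = 2810.0 × 1.6420 ≈ 4614 m/s.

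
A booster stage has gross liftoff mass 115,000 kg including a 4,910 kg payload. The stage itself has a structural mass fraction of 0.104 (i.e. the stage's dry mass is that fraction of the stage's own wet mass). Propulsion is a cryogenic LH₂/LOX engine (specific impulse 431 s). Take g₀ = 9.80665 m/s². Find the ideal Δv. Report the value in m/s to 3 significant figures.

Δv ≈ 8240 m/s

Stage wet mass = m₀ − payload = 115,000 − 4,910 = 110,090 kg.
Stage dry mass = ε × stage wet mass = 0.104 × 110,090 = 11,449.4 kg.
Burnout mass m_f = stage dry + payload = 11,449.4 + 4,910 = 16,359.4 kg.
v_e = Isp · g₀ = 431 × 9.80665 = 4226.7 m/s.
Δv = v_e · ln(115,000/16,359.4) = 4226.7 × ln(7.03) = 4226.7 × 1.9501 ≈ 8243 m/s.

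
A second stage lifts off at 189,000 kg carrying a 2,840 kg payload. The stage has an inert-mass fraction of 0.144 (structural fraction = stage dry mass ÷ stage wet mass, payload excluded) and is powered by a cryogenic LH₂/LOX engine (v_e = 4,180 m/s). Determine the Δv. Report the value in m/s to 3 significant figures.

Stage wet mass = m₀ − payload = 189,000 − 2,840 = 186,160 kg.
Stage dry mass = ε × stage wet mass = 0.144 × 186,160 = 26,807 kg.
Burnout mass m_f = stage dry + payload = 26,807 + 2,840 = 29,647 kg.
Δv = v_e · ln(189,000/29,647) = 4180.0 × ln(6.375) = 4180.0 × 1.8524 ≈ 7743 m/s.

Δv ≈ 7740 m/s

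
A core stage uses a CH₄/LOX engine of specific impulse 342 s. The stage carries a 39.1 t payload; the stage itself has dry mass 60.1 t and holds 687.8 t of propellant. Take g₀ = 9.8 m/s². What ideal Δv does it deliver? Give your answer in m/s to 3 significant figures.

v_e = Isp · g₀ = 342 × 9.8 = 3351.6 m/s.
m₀ = payload + dry + propellant = 39.1 + 60.1 + 687.8 = 787 t.
m_f = payload + dry = 39.1 + 60.1 = 99.2 t.
Δv = v_e · ln(m₀/m_f) = 3351.6 × ln(7.933) = 3351.6 × 2.0711 ≈ 6941.5 m/s.

Δv ≈ 6940 m/s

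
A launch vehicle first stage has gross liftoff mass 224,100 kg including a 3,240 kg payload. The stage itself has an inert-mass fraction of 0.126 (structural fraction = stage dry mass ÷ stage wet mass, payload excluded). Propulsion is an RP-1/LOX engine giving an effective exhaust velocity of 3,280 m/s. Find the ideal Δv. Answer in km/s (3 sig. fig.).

Δv ≈ 6.48 km/s

Stage wet mass = m₀ − payload = 224,100 − 3,240 = 220,860 kg.
Stage dry mass = ε × stage wet mass = 0.126 × 220,860 = 27,828.4 kg.
Burnout mass m_f = stage dry + payload = 27,828.4 + 3,240 = 31,068.4 kg.
From the ideal rocket equation, Δv = v_e · ln(224,100/31,068.4) = 3280.0 × ln(7.213) = 3280.0 × 1.9759 ≈ 6481 m/s.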